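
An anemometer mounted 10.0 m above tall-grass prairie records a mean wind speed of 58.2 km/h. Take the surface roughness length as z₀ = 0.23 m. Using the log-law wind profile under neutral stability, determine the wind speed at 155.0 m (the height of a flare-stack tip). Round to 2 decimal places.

100.49 km/h

Log law: V(z) ∝ ln(z/z₀), so V₂/V₁ = ln(z₂/z₀) / ln(z₁/z₀).
ln(155.0/0.23) = 6.5131, ln(10.0/0.23) = 3.7723
V₂ = 58.2 × 6.5131/3.7723 = 58.2 × 1.7266 = 100.4868 km/h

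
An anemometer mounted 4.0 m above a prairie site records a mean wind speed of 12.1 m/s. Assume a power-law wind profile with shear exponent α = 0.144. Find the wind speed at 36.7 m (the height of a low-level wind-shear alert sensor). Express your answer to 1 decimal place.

Power-law profile: V₂ = V₁ · (z₂/z₁)^α
V₂ = 12.1 × (36.7/4.0)^0.144 = 12.1 × (9.1750)^0.144
    = 12.1 × 1.3760 = 16.6495 m/s

16.6 m/s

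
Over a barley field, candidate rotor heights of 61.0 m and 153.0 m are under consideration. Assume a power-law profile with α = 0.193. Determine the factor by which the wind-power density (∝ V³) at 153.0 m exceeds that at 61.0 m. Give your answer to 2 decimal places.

Speed ratio: V_B/V_A = (z_B/z_A)^α = (153.0/61.0)^0.193 = (2.5082)^0.193 = 1.19420
Power-density ratio: P_B/P_A = (V_B/V_A)³ = (1.19420)³ = 1.70306

1.70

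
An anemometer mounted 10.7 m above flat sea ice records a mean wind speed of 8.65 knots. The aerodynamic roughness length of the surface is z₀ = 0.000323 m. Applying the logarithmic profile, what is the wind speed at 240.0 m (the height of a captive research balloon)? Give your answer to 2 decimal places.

11.23 knots

Log law: V(z) ∝ ln(z/z₀), so V₂/V₁ = ln(z₂/z₀) / ln(z₁/z₀).
ln(240.0/0.000323) = 13.5185, ln(10.7/0.000323) = 10.4081
V₂ = 8.65 × 13.5185/10.4081 = 8.65 × 1.2988 = 11.2350 knots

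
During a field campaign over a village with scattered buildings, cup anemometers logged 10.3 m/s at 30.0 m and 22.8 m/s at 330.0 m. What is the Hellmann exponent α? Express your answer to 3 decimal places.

Power law: V₂/V₁ = (z₂/z₁)^α ⇒ α = ln(V₂/V₁) / ln(z₂/z₁)
α = ln(22.8/10.3) / ln(330.0/30.0) = ln(2.2136) / ln(11.0000)
  = 0.79462 / 2.39790 = 0.33138

α ≈ 0.331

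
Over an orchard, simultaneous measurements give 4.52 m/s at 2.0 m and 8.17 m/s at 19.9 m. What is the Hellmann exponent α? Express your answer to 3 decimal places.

α ≈ 0.258

Power law: V₂/V₁ = (z₂/z₁)^α ⇒ α = ln(V₂/V₁) / ln(z₂/z₁)
α = ln(8.17/4.52) / ln(19.9/2.0) = ln(1.8075) / ln(9.9500)
  = 0.59196 / 2.29757 = 0.25764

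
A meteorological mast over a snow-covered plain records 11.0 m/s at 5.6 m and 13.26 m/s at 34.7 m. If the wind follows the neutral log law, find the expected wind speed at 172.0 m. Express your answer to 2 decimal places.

15.24 m/s

Log law: V ∝ ln(z/z₀). From the pair, with r = V₁/V₂ = 0.82956,
ln z₀ = (ln z₁ − r·ln z₂)/(1 − r) = (1.7228 − 0.82956×3.5467)/0.17044 = -7.1550 → z₀ = 0.0007810 m
V₃ = V₁ · ln(z₃/z₀)/ln(z₁/z₀) = 11.0 × 12.3025/8.8777 = 15.2434 m/s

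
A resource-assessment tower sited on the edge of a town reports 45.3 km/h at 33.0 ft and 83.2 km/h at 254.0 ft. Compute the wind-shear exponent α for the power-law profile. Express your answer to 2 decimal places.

Power law: V₂/V₁ = (z₂/z₁)^α ⇒ α = ln(V₂/V₁) / ln(z₂/z₁)
α = ln(83.2/45.3) / ln(254.0/33.0) = ln(1.8366) / ln(7.6970)
  = 0.60794 / 2.04083 = 0.29789

α ≈ 0.30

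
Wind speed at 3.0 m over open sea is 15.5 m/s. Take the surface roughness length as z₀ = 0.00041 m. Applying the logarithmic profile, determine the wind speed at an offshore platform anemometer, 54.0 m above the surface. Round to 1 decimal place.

Log law: V(z) ∝ ln(z/z₀), so V₂/V₁ = ln(z₂/z₀) / ln(z₁/z₀).
ln(54.0/0.00041) = 11.7883, ln(3.0/0.00041) = 8.8980
V₂ = 15.5 × 11.7883/8.8980 = 15.5 × 1.3248 = 20.5349 m/s

20.5 m/s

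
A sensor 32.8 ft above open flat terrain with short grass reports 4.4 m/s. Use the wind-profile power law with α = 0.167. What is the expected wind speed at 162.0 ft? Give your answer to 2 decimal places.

5.75 m/s

Power-law profile: V₂ = V₁ · (z₂/z₁)^α
V₂ = 4.4 × (162.0/32.8)^0.167 = 4.4 × (4.9390)^0.167
    = 4.4 × 1.3057 = 5.7450 m/s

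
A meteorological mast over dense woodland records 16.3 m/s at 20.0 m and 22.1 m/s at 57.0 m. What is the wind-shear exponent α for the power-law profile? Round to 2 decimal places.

Power law: V₂/V₁ = (z₂/z₁)^α ⇒ α = ln(V₂/V₁) / ln(z₂/z₁)
α = ln(22.1/16.3) / ln(57.0/20.0) = ln(1.3558) / ln(2.8500)
  = 0.30441 / 1.04732 = 0.29066

α ≈ 0.29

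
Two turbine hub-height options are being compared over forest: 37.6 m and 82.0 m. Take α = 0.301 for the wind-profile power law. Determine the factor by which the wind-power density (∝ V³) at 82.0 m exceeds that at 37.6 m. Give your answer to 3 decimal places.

Speed ratio: V_B/V_A = (z_B/z_A)^α = (82.0/37.6)^0.301 = (2.1809)^0.301 = 1.26452
Power-density ratio: P_B/P_A = (V_B/V_A)³ = (1.26452)³ = 2.02199

2.022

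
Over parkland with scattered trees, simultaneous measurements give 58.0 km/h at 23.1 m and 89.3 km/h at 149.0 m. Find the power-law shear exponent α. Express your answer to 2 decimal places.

α ≈ 0.23

Power law: V₂/V₁ = (z₂/z₁)^α ⇒ α = ln(V₂/V₁) / ln(z₂/z₁)
α = ln(89.3/58.0) / ln(149.0/23.1) = ln(1.5397) / ln(6.4502)
  = 0.43156 / 1.86411 = 0.23151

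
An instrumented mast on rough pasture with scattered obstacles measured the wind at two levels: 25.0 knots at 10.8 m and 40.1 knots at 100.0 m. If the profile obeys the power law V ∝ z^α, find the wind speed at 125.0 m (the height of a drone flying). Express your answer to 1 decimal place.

42.0 knots

First find α: α = ln(V₂/V₁)/ln(z₂/z₁) = ln(40.1/25.0)/ln(100.0/10.8) = 0.47250/2.22562 = 0.2123
Extrapolate from 100.0 m to 125.0 m: V₃ = 40.1 × (125.0/100.0)^0.2123 = 40.1 × 1.0485 = 42.0454 knots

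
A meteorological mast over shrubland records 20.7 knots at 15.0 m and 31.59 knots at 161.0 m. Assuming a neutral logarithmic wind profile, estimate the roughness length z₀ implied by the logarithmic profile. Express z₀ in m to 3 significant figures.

z₀ ≈ 0.165 m

Log law: V(z) ∝ ln(z/z₀). With r = V₁/V₂ = 20.7/31.59 = 0.65527,
r · ln(z₂/z₀) = ln(z₁/z₀) ⇒ ln z₀ = (ln z₁ − r·ln z₂)/(1 − r)
ln z₀ = (2.70805 − 0.65527×5.08140) / 0.34473 = -1.8033
z₀ = exp(-1.8033) = 0.1648 m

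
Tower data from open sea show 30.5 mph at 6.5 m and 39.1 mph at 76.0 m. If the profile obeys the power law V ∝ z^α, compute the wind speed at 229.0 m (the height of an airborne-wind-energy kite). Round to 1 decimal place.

43.7 mph

First find α: α = ln(V₂/V₁)/ln(z₂/z₁) = ln(39.1/30.5)/ln(76.0/6.5) = 0.24840/2.45893 = 0.1010
Extrapolate from 76.0 m to 229.0 m: V₃ = 39.1 × (229.0/76.0)^0.1010 = 39.1 × 1.1179 = 43.7086 mph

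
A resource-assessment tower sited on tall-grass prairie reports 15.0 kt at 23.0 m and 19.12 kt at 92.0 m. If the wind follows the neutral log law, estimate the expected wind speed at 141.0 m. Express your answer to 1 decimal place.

Log law: V ∝ ln(z/z₀). From the pair, with r = V₁/V₂ = 0.78452,
ln z₀ = (ln z₁ − r·ln z₂)/(1 − r) = (3.1355 − 0.78452×4.5218)/0.21548 = -1.9117 → z₀ = 0.1478 m
V₃ = V₁ · ln(z₃/z₀)/ln(z₁/z₀) = 15.0 × 6.8605/5.0472 = 20.3889 kt

20.4 kt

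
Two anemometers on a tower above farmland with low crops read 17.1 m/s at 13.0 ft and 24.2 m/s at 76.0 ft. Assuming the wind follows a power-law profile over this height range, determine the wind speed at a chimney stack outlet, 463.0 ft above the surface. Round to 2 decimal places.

34.53 m/s

First find α: α = ln(V₂/V₁)/ln(z₂/z₁) = ln(24.2/17.1)/ln(76.0/13.0) = 0.34727/1.76578 = 0.1967
Extrapolate from 76.0 ft to 463.0 ft: V₃ = 24.2 × (463.0/76.0)^0.1967 = 24.2 × 1.4267 = 34.5266 m/s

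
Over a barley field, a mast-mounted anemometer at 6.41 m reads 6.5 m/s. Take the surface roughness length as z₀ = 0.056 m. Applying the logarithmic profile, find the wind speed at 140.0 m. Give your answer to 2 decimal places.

10.73 m/s

Log law: V(z) ∝ ln(z/z₀), so V₂/V₁ = ln(z₂/z₀) / ln(z₁/z₀).
ln(140.0/0.056) = 7.8240, ln(6.41/0.056) = 4.7403
V₂ = 6.5 × 7.8240/4.7403 = 6.5 × 1.6506 = 10.7286 m/s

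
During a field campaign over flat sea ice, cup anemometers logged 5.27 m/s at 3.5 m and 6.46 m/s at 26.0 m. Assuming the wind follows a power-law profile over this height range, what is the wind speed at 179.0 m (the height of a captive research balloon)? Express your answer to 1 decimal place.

7.9 m/s

First find α: α = ln(V₂/V₁)/ln(z₂/z₁) = ln(6.46/5.27)/ln(26.0/3.5) = 0.20360/2.00533 = 0.1015
Extrapolate from 26.0 m to 179.0 m: V₃ = 6.46 × (179.0/26.0)^0.1015 = 6.46 × 1.2164 = 7.8578 m/s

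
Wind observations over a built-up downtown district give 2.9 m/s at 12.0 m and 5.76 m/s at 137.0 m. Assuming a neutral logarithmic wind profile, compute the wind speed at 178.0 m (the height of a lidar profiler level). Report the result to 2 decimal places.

Log law: V ∝ ln(z/z₀). From the pair, with r = V₁/V₂ = 0.50347,
ln z₀ = (ln z₁ − r·ln z₂)/(1 − r) = (2.4849 − 0.50347×4.9200)/0.49653 = 0.0158 → z₀ = 1.016 m
V₃ = V₁ · ln(z₃/z₀)/ln(z₁/z₀) = 2.9 × 5.1660/2.4691 = 6.0675 m/s

6.07 m/s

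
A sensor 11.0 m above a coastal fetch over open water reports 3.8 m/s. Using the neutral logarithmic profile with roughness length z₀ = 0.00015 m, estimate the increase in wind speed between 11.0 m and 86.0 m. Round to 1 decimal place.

Log law: V₂ = V₁ · ln(z₂/z₀)/ln(z₁/z₀) = 3.8 × 13.2592/11.2028 = 4.4976 m/s
ΔV = 4.4976 − 3.8 = 0.6976 m/s

0.7 m/s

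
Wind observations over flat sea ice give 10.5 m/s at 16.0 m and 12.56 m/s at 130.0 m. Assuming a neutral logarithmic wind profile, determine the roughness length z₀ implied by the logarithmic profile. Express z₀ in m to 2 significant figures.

Log law: V(z) ∝ ln(z/z₀). With r = V₁/V₂ = 10.5/12.56 = 0.83599,
r · ln(z₂/z₀) = ln(z₁/z₀) ⇒ ln z₀ = (ln z₁ − r·ln z₂)/(1 − r)
ln z₀ = (2.77259 − 0.83599×4.86753) / 0.16401 = -7.9055
z₀ = exp(-7.9055) = 0.0003687 m

z₀ ≈ 0.00037 m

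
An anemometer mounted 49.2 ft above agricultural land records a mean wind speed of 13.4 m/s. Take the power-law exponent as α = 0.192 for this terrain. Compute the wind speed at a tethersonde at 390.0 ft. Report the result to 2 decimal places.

Power-law profile: V₂ = V₁ · (z₂/z₁)^α
V₂ = 13.4 × (390.0/49.2)^0.192 = 13.4 × (7.9268)^0.192
    = 13.4 × 1.4881 = 19.9403 m/s

19.94 m/s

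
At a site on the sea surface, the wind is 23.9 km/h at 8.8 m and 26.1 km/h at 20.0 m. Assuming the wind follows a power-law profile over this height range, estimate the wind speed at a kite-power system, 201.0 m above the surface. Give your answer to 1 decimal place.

33.4 km/h

First find α: α = ln(V₂/V₁)/ln(z₂/z₁) = ln(26.1/23.9)/ln(20.0/8.8) = 0.08806/0.82098 = 0.1073
Extrapolate from 20.0 m to 201.0 m: V₃ = 26.1 × (201.0/20.0)^0.1073 = 26.1 × 1.2808 = 33.4296 km/h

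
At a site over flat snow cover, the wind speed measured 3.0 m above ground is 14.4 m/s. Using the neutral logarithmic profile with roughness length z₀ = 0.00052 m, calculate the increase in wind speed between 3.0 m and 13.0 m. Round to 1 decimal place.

2.4 m/s

Log law: V₂ = V₁ · ln(z₂/z₀)/ln(z₁/z₀) = 14.4 × 10.1266/8.6603 = 16.8382 m/s
ΔV = 16.8382 − 14.4 = 2.4382 m/s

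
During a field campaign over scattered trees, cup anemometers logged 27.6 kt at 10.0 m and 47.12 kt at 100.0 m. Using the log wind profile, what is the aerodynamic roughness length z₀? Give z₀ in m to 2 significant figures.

Log law: V(z) ∝ ln(z/z₀). With r = V₁/V₂ = 27.6/47.12 = 0.58574,
r · ln(z₂/z₀) = ln(z₁/z₀) ⇒ ln z₀ = (ln z₁ − r·ln z₂)/(1 − r)
ln z₀ = (2.30259 − 0.58574×4.60517) / 0.41426 = -0.9531
z₀ = exp(-0.9531) = 0.3855 m

z₀ ≈ 0.39 m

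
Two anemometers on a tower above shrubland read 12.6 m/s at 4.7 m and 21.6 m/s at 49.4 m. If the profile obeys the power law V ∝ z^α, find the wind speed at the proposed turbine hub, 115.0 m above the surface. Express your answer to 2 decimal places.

First find α: α = ln(V₂/V₁)/ln(z₂/z₁) = ln(21.6/12.6)/ln(49.4/4.7) = 0.53900/2.35239 = 0.2291
Extrapolate from 49.4 m to 115.0 m: V₃ = 21.6 × (115.0/49.4)^0.2291 = 21.6 × 1.2136 = 26.2142 m/s

26.21 m/s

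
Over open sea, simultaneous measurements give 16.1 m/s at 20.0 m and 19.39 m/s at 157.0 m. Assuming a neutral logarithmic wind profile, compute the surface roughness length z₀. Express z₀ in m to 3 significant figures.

Log law: V(z) ∝ ln(z/z₀). With r = V₁/V₂ = 16.1/19.39 = 0.83032,
r · ln(z₂/z₀) = ln(z₁/z₀) ⇒ ln z₀ = (ln z₁ − r·ln z₂)/(1 − r)
ln z₀ = (2.99573 − 0.83032×5.05625) / 0.16968 = -7.0876
z₀ = exp(-7.0876) = 0.0008354 m

z₀ ≈ 0.000835 m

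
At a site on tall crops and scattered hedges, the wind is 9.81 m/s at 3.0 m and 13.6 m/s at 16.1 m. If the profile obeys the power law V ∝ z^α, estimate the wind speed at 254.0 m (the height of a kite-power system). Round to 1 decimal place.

First find α: α = ln(V₂/V₁)/ln(z₂/z₁) = ln(13.6/9.81)/ln(16.1/3.0) = 0.32667/1.68021 = 0.1944
Extrapolate from 16.1 m to 254.0 m: V₃ = 13.6 × (254.0/16.1)^0.1944 = 13.6 × 1.7097 = 23.2518 m/s

23.3 m/s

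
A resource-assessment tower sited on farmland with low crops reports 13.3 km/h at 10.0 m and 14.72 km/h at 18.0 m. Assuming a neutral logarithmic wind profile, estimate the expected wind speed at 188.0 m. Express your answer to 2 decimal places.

Log law: V ∝ ln(z/z₀). From the pair, with r = V₁/V₂ = 0.90353,
ln z₀ = (ln z₁ − r·ln z₂)/(1 − r) = (2.3026 − 0.90353×2.8904)/0.09647 = -3.2027 → z₀ = 0.04065 m
V₃ = V₁ · ln(z₃/z₀)/ln(z₁/z₀) = 13.3 × 8.4392/5.5053 = 20.3877 km/h

20.39 km/h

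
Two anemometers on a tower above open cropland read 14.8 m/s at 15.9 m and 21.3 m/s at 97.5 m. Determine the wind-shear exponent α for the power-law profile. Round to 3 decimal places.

α ≈ 0.201

Power law: V₂/V₁ = (z₂/z₁)^α ⇒ α = ln(V₂/V₁) / ln(z₂/z₁)
α = ln(21.3/14.8) / ln(97.5/15.9) = ln(1.4392) / ln(6.1321)
  = 0.36408 / 1.81353 = 0.20076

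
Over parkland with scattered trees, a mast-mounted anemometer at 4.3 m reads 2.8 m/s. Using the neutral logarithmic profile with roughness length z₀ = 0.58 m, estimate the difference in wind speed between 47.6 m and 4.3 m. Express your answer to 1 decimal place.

Log law: V₂ = V₁ · ln(z₂/z₀)/ln(z₁/z₀) = 2.8 × 4.4076/2.0033 = 6.1603 m/s
ΔV = 6.1603 − 2.8 = 3.3603 m/s

3.4 m/s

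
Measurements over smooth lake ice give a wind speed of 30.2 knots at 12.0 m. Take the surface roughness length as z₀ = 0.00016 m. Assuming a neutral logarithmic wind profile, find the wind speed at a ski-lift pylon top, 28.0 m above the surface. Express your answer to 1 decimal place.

Log law: V(z) ∝ ln(z/z₀), so V₂/V₁ = ln(z₂/z₀) / ln(z₁/z₀).
ln(28.0/0.00016) = 12.0725, ln(12.0/0.00016) = 11.2252
V₂ = 30.2 × 12.0725/11.2252 = 30.2 × 1.0755 = 32.4795 knots

32.5 knots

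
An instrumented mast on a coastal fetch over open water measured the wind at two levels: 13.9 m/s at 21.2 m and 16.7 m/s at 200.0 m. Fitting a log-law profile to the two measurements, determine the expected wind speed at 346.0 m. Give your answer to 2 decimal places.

17.38 m/s

Log law: V ∝ ln(z/z₀). From the pair, with r = V₁/V₂ = 0.83234,
ln z₀ = (ln z₁ − r·ln z₂)/(1 − r) = (3.0540 − 0.83234×5.2983)/0.16766 = -8.0874 → z₀ = 0.0003074 m
V₃ = V₁ · ln(z₃/z₀)/ln(z₁/z₀) = 13.9 × 13.9339/11.1414 = 17.3838 m/s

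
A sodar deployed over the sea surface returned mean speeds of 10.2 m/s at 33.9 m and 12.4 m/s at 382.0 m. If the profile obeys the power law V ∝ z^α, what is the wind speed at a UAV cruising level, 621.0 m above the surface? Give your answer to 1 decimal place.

12.9 m/s

First find α: α = ln(V₂/V₁)/ln(z₂/z₁) = ln(12.4/10.2)/ln(382.0/33.9) = 0.19531/2.42201 = 0.0806
Extrapolate from 382.0 m to 621.0 m: V₃ = 12.4 × (621.0/382.0)^0.0806 = 12.4 × 1.0400 = 12.8955 m/s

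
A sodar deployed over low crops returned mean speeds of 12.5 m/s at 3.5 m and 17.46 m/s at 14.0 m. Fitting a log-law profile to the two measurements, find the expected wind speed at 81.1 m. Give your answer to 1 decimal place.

Log law: V ∝ ln(z/z₀). From the pair, with r = V₁/V₂ = 0.71592,
ln z₀ = (ln z₁ − r·ln z₂)/(1 − r) = (1.2528 − 0.71592×2.6391)/0.28408 = -2.2409 → z₀ = 0.1064 m
V₃ = V₁ · ln(z₃/z₀)/ln(z₁/z₀) = 12.5 × 6.6366/3.4937 = 23.7450 m/s

23.7 m/s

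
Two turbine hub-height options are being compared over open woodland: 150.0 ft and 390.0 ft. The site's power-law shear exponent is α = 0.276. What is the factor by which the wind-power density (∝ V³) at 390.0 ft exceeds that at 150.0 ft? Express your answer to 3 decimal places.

2.206

Speed ratio: V_B/V_A = (z_B/z_A)^α = (390.0/150.0)^0.276 = (2.6000)^0.276 = 1.30177
Power-density ratio: P_B/P_A = (V_B/V_A)³ = (1.30177)³ = 2.20596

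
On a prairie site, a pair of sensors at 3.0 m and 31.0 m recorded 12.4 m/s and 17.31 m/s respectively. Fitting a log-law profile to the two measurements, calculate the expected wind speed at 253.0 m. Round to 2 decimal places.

21.72 m/s

Log law: V ∝ ln(z/z₀). From the pair, with r = V₁/V₂ = 0.71635,
ln z₀ = (ln z₁ − r·ln z₂)/(1 − r) = (1.0986 − 0.71635×3.4340)/0.28365 = -4.7993 → z₀ = 0.008236 m
V₃ = V₁ · ln(z₃/z₀)/ln(z₁/z₀) = 12.4 × 10.3327/5.8979 = 21.7239 m/s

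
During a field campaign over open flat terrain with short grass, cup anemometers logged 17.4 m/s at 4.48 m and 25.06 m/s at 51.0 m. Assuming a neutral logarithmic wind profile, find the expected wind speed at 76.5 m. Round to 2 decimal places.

Log law: V ∝ ln(z/z₀). From the pair, with r = V₁/V₂ = 0.69433,
ln z₀ = (ln z₁ − r·ln z₂)/(1 − r) = (1.4996 − 0.69433×3.9318)/0.30567 = -4.0252 → z₀ = 0.01786 m
V₃ = V₁ · ln(z₃/z₀)/ln(z₁/z₀) = 17.4 × 8.3625/5.5248 = 26.3370 m/s

26.34 m/s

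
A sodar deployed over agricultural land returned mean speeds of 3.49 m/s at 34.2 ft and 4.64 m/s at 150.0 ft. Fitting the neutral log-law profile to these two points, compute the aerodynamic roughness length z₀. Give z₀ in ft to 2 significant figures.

Log law: V(z) ∝ ln(z/z₀). With r = V₁/V₂ = 3.49/4.64 = 0.75216,
r · ln(z₂/z₀) = ln(z₁/z₀) ⇒ ln z₀ = (ln z₁ − r·ln z₂)/(1 − r)
ln z₀ = (3.53223 − 0.75216×5.01064) / 0.24784 = -0.9544
z₀ = exp(-0.9544) = 0.3850 ft

z₀ ≈ 0.39 ft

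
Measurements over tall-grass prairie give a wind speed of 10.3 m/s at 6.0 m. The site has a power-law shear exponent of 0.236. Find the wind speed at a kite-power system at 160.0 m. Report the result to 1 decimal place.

22.4 m/s

Power-law profile: V₂ = V₁ · (z₂/z₁)^α
V₂ = 10.3 × (160.0/6.0)^0.236 = 10.3 × (26.6667)^0.236
    = 10.3 × 2.1703 = 22.3545 m/s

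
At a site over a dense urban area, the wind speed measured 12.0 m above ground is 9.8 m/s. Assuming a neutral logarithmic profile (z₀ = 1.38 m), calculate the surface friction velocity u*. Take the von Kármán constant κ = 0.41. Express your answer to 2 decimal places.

u* ≈ 1.86 m/s

Log law: V(z) = (u*/κ) · ln(z/z₀) ⇒ u* = κ · V / ln(z/z₀)
u* = 0.41 × 9.8 / ln(12.0/1.38) = 0.41 × 9.8 / 2.1628
   = 4.0180 / 2.1628 = 1.8578 m/s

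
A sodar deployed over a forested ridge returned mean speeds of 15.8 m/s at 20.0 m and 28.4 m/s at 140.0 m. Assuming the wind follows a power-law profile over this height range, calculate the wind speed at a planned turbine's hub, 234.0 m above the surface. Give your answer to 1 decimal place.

33.2 m/s

First find α: α = ln(V₂/V₁)/ln(z₂/z₁) = ln(28.4/15.8)/ln(140.0/20.0) = 0.58638/1.94591 = 0.3013
Extrapolate from 140.0 m to 234.0 m: V₃ = 28.4 × (234.0/140.0)^0.3013 = 28.4 × 1.1674 = 33.1546 m/s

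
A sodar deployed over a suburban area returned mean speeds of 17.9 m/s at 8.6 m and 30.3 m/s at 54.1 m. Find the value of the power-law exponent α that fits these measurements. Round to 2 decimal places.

Power law: V₂/V₁ = (z₂/z₁)^α ⇒ α = ln(V₂/V₁) / ln(z₂/z₁)
α = ln(30.3/17.9) / ln(54.1/8.6) = ln(1.6927) / ln(6.2907)
  = 0.52635 / 1.83907 = 0.28620

α ≈ 0.29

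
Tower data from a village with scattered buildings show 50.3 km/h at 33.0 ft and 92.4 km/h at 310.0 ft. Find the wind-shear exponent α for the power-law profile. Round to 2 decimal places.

α ≈ 0.27

Power law: V₂/V₁ = (z₂/z₁)^α ⇒ α = ln(V₂/V₁) / ln(z₂/z₁)
α = ln(92.4/50.3) / ln(310.0/33.0) = ln(1.8370) / ln(9.3939)
  = 0.60812 / 2.24006 = 0.27148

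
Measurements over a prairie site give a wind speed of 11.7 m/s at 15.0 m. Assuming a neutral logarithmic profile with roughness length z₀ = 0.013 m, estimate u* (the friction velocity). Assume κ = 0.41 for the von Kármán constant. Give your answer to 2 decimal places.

u* ≈ 0.68 m/s

Log law: V(z) = (u*/κ) · ln(z/z₀) ⇒ u* = κ · V / ln(z/z₀)
u* = 0.41 × 11.7 / ln(15.0/0.013) = 0.41 × 11.7 / 7.0509
   = 4.7970 / 7.0509 = 0.6803 m/s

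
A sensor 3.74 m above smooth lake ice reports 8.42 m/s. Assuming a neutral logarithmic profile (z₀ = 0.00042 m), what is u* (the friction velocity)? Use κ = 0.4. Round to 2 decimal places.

Log law: V(z) = (u*/κ) · ln(z/z₀) ⇒ u* = κ · V / ln(z/z₀)
u* = 0.4 × 8.42 / ln(3.74/0.00042) = 0.4 × 8.42 / 9.0943
   = 3.3680 / 9.0943 = 0.3703 m/s

u* ≈ 0.37 m/s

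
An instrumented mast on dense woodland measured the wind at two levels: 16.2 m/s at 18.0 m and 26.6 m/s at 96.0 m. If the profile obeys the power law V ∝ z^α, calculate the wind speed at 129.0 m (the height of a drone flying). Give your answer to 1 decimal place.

29.0 m/s

First find α: α = ln(V₂/V₁)/ln(z₂/z₁) = ln(26.6/16.2)/ln(96.0/18.0) = 0.49590/1.67398 = 0.2962
Extrapolate from 96.0 m to 129.0 m: V₃ = 26.6 × (129.0/96.0)^0.2962 = 26.6 × 1.0915 = 29.0332 m/s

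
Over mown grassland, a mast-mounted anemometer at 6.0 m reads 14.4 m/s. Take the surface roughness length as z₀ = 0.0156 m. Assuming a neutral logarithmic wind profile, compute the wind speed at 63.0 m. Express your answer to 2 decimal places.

20.09 m/s

Log law: V(z) ∝ ln(z/z₀), so V₂/V₁ = ln(z₂/z₀) / ln(z₁/z₀).
ln(63.0/0.0156) = 8.3036, ln(6.0/0.0156) = 5.9522
V₂ = 14.4 × 8.3036/5.9522 = 14.4 × 1.3950 = 20.0886 m/s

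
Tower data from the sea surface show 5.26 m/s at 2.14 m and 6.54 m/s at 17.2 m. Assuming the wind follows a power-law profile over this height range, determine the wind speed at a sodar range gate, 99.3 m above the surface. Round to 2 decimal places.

7.86 m/s

First find α: α = ln(V₂/V₁)/ln(z₂/z₁) = ln(6.54/5.26)/ln(17.2/2.14) = 0.21781/2.08410 = 0.1045
Extrapolate from 17.2 m to 99.3 m: V₃ = 6.54 × (99.3/17.2)^0.1045 = 6.54 × 1.2011 = 7.8551 m/s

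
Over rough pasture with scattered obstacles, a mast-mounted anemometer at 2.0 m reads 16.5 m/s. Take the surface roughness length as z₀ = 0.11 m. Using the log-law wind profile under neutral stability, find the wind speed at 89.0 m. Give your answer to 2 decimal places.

38.09 m/s

Log law: V(z) ∝ ln(z/z₀), so V₂/V₁ = ln(z₂/z₀) / ln(z₁/z₀).
ln(89.0/0.11) = 6.6959, ln(2.0/0.11) = 2.9004
V₂ = 16.5 × 6.6959/2.9004 = 16.5 × 2.3086 = 38.0919 m/s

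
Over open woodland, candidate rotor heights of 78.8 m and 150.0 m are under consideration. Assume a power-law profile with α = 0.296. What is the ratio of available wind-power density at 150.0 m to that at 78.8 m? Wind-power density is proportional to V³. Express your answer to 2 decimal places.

Speed ratio: V_B/V_A = (z_B/z_A)^α = (150.0/78.8)^0.296 = (1.9036)^0.296 = 1.20990
Power-density ratio: P_B/P_A = (V_B/V_A)³ = (1.20990)³ = 1.77114

1.77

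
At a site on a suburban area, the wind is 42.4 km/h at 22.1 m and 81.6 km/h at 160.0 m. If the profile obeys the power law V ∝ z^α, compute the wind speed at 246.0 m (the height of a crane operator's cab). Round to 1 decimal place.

First find α: α = ln(V₂/V₁)/ln(z₂/z₁) = ln(81.6/42.4)/ln(160.0/22.1) = 0.65468/1.97960 = 0.3307
Extrapolate from 160.0 m to 246.0 m: V₃ = 81.6 × (246.0/160.0)^0.3307 = 81.6 × 1.1529 = 94.0746 km/h

94.1 km/h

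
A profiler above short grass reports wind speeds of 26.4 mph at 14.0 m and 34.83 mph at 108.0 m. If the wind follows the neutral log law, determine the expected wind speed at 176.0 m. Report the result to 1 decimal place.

Log law: V ∝ ln(z/z₀). From the pair, with r = V₁/V₂ = 0.75797,
ln z₀ = (ln z₁ − r·ln z₂)/(1 − r) = (2.6391 − 0.75797×4.6821)/0.24203 = -3.7592 → z₀ = 0.02330 m
V₃ = V₁ · ln(z₃/z₀)/ln(z₁/z₀) = 26.4 × 8.9297/6.3982 = 36.8450 mph

36.8 mph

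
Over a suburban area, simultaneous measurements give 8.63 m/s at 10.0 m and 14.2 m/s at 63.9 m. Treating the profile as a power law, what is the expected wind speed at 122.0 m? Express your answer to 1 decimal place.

First find α: α = ln(V₂/V₁)/ln(z₂/z₁) = ln(14.2/8.63)/ln(63.9/10.0) = 0.49800/1.85473 = 0.2685
Extrapolate from 63.9 m to 122.0 m: V₃ = 14.2 × (122.0/63.9)^0.2685 = 14.2 × 1.1896 = 16.8927 m/s

16.9 m/s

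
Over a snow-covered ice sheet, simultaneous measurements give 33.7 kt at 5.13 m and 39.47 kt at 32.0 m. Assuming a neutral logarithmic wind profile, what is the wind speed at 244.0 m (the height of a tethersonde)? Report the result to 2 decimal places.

45.87 kt

Log law: V ∝ ln(z/z₀). From the pair, with r = V₁/V₂ = 0.85381,
ln z₀ = (ln z₁ − r·ln z₂)/(1 − r) = (1.6351 − 0.85381×3.4657)/0.14619 = -9.0568 → z₀ = 0.0001166 m
V₃ = V₁ · ln(z₃/z₀)/ln(z₁/z₀) = 33.7 × 14.5540/10.6919 = 45.8729 kt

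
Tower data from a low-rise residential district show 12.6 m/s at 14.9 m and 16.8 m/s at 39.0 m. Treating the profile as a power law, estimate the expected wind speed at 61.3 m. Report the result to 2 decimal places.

First find α: α = ln(V₂/V₁)/ln(z₂/z₁) = ln(16.8/12.6)/ln(39.0/14.9) = 0.28768/0.96220 = 0.2990
Extrapolate from 39.0 m to 61.3 m: V₃ = 16.8 × (61.3/39.0)^0.2990 = 16.8 × 1.1448 = 19.2322 m/s

19.23 m/s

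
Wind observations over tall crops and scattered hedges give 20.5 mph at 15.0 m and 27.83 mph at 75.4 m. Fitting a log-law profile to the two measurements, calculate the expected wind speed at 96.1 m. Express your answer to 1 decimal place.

Log law: V ∝ ln(z/z₀). From the pair, with r = V₁/V₂ = 0.73662,
ln z₀ = (ln z₁ − r·ln z₂)/(1 − r) = (2.7081 − 0.73662×4.3228)/0.26338 = -1.8080 → z₀ = 0.1640 m
V₃ = V₁ · ln(z₃/z₀)/ln(z₁/z₀) = 20.5 × 6.3734/4.5160 = 28.9312 mph

28.9 mph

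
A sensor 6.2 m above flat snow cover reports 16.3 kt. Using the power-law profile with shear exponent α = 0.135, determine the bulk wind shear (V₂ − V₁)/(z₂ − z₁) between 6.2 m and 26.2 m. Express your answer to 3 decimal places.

0.175 kt/m

Power law: V₂ = V₁ · (z₂/z₁)^α = 16.3 × (4.2258)^0.135 = 19.8009 kt
ΔV/Δz = (19.8009 − 16.3)/(26.2 − 6.2) = 3.5009/20.0000 = 0.17505 kt/m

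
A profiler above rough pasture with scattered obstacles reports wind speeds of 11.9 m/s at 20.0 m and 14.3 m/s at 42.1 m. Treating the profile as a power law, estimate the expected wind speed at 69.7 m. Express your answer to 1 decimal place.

First find α: α = ln(V₂/V₁)/ln(z₂/z₁) = ln(14.3/11.9)/ln(42.1/20.0) = 0.18372/0.74432 = 0.2468
Extrapolate from 42.1 m to 69.7 m: V₃ = 14.3 × (69.7/42.1)^0.2468 = 14.3 × 1.1325 = 16.1950 m/s

16.2 m/s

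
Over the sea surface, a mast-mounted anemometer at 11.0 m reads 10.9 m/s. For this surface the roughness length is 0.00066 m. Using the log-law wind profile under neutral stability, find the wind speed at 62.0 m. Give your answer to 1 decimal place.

12.8 m/s

Log law: V(z) ∝ ln(z/z₀), so V₂/V₁ = ln(z₂/z₀) / ln(z₁/z₀).
ln(62.0/0.00066) = 11.4504, ln(11.0/0.00066) = 9.7212
V₂ = 10.9 × 11.4504/9.7212 = 10.9 × 1.1779 = 12.8389 m/s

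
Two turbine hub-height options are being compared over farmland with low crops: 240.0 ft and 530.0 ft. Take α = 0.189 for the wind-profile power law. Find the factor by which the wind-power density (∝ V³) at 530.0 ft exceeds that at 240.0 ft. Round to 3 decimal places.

Speed ratio: V_B/V_A = (z_B/z_A)^α = (530.0/240.0)^0.189 = (2.2083)^0.189 = 1.16152
Power-density ratio: P_B/P_A = (V_B/V_A)³ = (1.16152)³ = 1.56706

1.567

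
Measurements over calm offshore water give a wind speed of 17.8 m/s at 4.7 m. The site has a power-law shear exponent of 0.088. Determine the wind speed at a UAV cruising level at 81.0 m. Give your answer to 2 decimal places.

Power-law profile: V₂ = V₁ · (z₂/z₁)^α
V₂ = 17.8 × (81.0/4.7)^0.088 = 17.8 × (17.2340)^0.088
    = 17.8 × 1.2847 = 22.8677 m/s

22.87 m/s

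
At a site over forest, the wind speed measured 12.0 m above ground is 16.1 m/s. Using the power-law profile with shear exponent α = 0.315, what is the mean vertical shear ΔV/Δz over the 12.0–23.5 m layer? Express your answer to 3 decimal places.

Power law: V₂ = V₁ · (z₂/z₁)^α = 16.1 × (1.9583)^0.315 = 19.8962 m/s
ΔV/Δz = (19.8962 − 16.1)/(23.5 − 12.0) = 3.7962/11.5000 = 0.33010 m/s/m

0.330 m/s/m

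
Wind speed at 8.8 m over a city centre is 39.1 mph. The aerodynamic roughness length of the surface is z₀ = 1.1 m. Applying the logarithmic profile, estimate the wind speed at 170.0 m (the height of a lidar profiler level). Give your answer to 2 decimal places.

Log law: V(z) ∝ ln(z/z₀), so V₂/V₁ = ln(z₂/z₀) / ln(z₁/z₀).
ln(170.0/1.1) = 5.0405, ln(8.8/1.1) = 2.0794
V₂ = 39.1 × 5.0405/2.0794 = 39.1 × 2.4240 = 94.7769 mph

94.78 mph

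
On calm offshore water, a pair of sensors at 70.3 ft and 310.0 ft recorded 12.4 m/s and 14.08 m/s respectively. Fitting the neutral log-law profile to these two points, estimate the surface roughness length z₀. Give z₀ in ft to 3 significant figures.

z₀ ≈ 0.00123 ft

Log law: V(z) ∝ ln(z/z₀). With r = V₁/V₂ = 12.4/14.08 = 0.88068,
r · ln(z₂/z₀) = ln(z₁/z₀) ⇒ ln z₀ = (ln z₁ − r·ln z₂)/(1 − r)
ln z₀ = (4.25277 − 0.88068×5.73657) / 0.11932 = -6.6991
z₀ = exp(-6.6991) = 0.001232 ft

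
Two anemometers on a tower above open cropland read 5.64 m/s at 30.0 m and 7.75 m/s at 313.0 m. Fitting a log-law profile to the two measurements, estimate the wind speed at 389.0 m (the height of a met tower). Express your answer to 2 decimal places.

Log law: V ∝ ln(z/z₀). From the pair, with r = V₁/V₂ = 0.72774,
ln z₀ = (ln z₁ − r·ln z₂)/(1 − r) = (3.4012 − 0.72774×5.7462)/0.27226 = -2.8670 → z₀ = 0.05687 m
V₃ = V₁ · ln(z₃/z₀)/ln(z₁/z₀) = 5.64 × 8.8305/6.2682 = 7.9456 m/s

7.95 m/s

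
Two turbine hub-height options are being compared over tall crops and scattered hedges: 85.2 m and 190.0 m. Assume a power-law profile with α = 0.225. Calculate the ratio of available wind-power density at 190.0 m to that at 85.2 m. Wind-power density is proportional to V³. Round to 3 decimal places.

Speed ratio: V_B/V_A = (z_B/z_A)^α = (190.0/85.2)^0.225 = (2.2300)^0.225 = 1.19776
Power-density ratio: P_B/P_A = (V_B/V_A)³ = (1.19776)³ = 1.71835

1.718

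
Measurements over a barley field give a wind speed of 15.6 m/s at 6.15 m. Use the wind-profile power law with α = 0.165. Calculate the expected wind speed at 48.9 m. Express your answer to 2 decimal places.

Power-law profile: V₂ = V₁ · (z₂/z₁)^α
V₂ = 15.6 × (48.9/6.15)^0.165 = 15.6 × (7.9512)^0.165
    = 15.6 × 1.4079 = 21.9632 m/s

21.96 m/s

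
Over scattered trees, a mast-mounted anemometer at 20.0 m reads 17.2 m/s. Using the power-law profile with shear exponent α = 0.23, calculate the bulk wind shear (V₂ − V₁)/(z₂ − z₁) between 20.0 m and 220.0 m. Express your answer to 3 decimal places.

0.063 m/s/m

Power law: V₂ = V₁ · (z₂/z₁)^α = 17.2 × (11.0000)^0.23 = 29.8572 m/s
ΔV/Δz = (29.8572 − 17.2)/(220.0 − 20.0) = 12.6572/200.0000 = 0.06329 m/s/m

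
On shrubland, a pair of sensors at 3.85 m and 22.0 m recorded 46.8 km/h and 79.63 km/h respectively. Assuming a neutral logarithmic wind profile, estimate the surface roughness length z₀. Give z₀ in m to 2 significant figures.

z₀ ≈ 0.32 m

Log law: V(z) ∝ ln(z/z₀). With r = V₁/V₂ = 46.8/79.63 = 0.58772,
r · ln(z₂/z₀) = ln(z₁/z₀) ⇒ ln z₀ = (ln z₁ − r·ln z₂)/(1 − r)
ln z₀ = (1.34807 − 0.58772×3.09104) / 0.41228 = -1.1366
z₀ = exp(-1.1366) = 0.3209 m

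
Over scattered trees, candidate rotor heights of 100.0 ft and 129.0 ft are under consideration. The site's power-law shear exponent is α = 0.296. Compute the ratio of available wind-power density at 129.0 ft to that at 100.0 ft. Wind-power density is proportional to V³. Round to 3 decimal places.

Speed ratio: V_B/V_A = (z_B/z_A)^α = (129.0/100.0)^0.296 = (1.2900)^0.296 = 1.07829
Power-density ratio: P_B/P_A = (V_B/V_A)³ = (1.07829)³ = 1.25373

1.254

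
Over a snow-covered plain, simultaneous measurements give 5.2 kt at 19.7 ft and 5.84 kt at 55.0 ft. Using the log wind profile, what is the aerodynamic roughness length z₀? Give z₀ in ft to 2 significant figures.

z₀ ≈ 0.0047 ft

Log law: V(z) ∝ ln(z/z₀). With r = V₁/V₂ = 5.2/5.84 = 0.89041,
r · ln(z₂/z₀) = ln(z₁/z₀) ⇒ ln z₀ = (ln z₁ − r·ln z₂)/(1 − r)
ln z₀ = (2.98062 − 0.89041×4.00733) / 0.10959 = -5.3614
z₀ = exp(-5.3614) = 0.004694 ft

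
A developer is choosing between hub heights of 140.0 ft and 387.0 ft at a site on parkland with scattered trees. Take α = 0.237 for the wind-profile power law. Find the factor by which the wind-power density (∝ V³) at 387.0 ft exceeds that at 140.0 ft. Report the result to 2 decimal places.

2.06

Speed ratio: V_B/V_A = (z_B/z_A)^α = (387.0/140.0)^0.237 = (2.7643)^0.237 = 1.27249
Power-density ratio: P_B/P_A = (V_B/V_A)³ = (1.27249)³ = 2.06047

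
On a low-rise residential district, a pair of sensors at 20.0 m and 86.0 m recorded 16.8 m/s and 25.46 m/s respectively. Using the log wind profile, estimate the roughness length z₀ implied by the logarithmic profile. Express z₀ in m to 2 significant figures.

z₀ ≈ 1.2 m

Log law: V(z) ∝ ln(z/z₀). With r = V₁/V₂ = 16.8/25.46 = 0.65986,
r · ln(z₂/z₀) = ln(z₁/z₀) ⇒ ln z₀ = (ln z₁ − r·ln z₂)/(1 − r)
ln z₀ = (2.99573 − 0.65986×4.45435) / 0.34014 = 0.1661
z₀ = exp(0.1661) = 1.181 m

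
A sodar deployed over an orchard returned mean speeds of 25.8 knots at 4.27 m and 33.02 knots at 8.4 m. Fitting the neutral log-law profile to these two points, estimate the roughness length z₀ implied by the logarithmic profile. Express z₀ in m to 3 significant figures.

z₀ ≈ 0.381 m

Log law: V(z) ∝ ln(z/z₀). With r = V₁/V₂ = 25.8/33.02 = 0.78134,
r · ln(z₂/z₀) = ln(z₁/z₀) ⇒ ln z₀ = (ln z₁ − r·ln z₂)/(1 − r)
ln z₀ = (1.45161 − 0.78134×2.12823) / 0.21866 = -0.9662
z₀ = exp(-0.9662) = 0.3805 m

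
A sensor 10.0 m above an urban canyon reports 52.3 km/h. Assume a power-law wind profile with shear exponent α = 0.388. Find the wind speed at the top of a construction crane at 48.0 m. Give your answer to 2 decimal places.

Power-law profile: V₂ = V₁ · (z₂/z₁)^α
V₂ = 52.3 × (48.0/10.0)^0.388 = 52.3 × (4.8000)^0.388
    = 52.3 × 1.8379 = 96.1221 km/h

96.12 km/h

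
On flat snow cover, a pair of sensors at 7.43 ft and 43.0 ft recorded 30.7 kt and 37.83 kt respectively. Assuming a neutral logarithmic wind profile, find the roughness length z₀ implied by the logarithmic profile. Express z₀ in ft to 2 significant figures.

Log law: V(z) ∝ ln(z/z₀). With r = V₁/V₂ = 30.7/37.83 = 0.81153,
r · ln(z₂/z₀) = ln(z₁/z₀) ⇒ ln z₀ = (ln z₁ − r·ln z₂)/(1 − r)
ln z₀ = (2.00553 − 0.81153×3.76120) / 0.18847 = -5.5540
z₀ = exp(-5.5540) = 0.003872 ft

z₀ ≈ 0.0039 ft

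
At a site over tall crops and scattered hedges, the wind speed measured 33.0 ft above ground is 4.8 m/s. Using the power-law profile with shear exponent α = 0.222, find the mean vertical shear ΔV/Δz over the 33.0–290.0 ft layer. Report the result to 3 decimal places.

Power law: V₂ = V₁ · (z₂/z₁)^α = 4.8 × (8.7879)^0.222 = 7.7765 m/s
ΔV/Δz = (7.7765 − 4.8)/(290.0 − 33.0) = 2.9765/257.0000 = 0.01158 m/s/ft

0.012 m/s/ft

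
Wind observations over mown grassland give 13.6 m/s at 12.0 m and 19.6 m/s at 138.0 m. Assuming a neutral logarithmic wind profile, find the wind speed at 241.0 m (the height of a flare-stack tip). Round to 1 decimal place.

21.0 m/s

Log law: V ∝ ln(z/z₀). From the pair, with r = V₁/V₂ = 0.69388,
ln z₀ = (ln z₁ − r·ln z₂)/(1 − r) = (2.4849 − 0.69388×4.9273)/0.30612 = -3.0511 → z₀ = 0.04731 m
V₃ = V₁ · ln(z₃/z₀)/ln(z₁/z₀) = 13.6 × 8.5359/5.5360 = 20.9697 m/s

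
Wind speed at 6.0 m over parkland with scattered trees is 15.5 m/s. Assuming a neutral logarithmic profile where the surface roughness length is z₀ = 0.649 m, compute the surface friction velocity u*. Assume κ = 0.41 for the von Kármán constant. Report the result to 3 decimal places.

u* ≈ 2.857 m/s

Log law: V(z) = (u*/κ) · ln(z/z₀) ⇒ u* = κ · V / ln(z/z₀)
u* = 0.41 × 15.5 / ln(6.0/0.649) = 0.41 × 15.5 / 2.2241
   = 6.3550 / 2.2241 = 2.8574 m/s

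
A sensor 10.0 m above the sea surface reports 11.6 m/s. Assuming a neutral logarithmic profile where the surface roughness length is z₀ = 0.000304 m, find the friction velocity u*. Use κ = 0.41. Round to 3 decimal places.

Log law: V(z) = (u*/κ) · ln(z/z₀) ⇒ u* = κ · V / ln(z/z₀)
u* = 0.41 × 11.6 / ln(10.0/0.000304) = 0.41 × 11.6 / 10.4011
   = 4.7560 / 10.4011 = 0.4573 m/s

u* ≈ 0.457 m/s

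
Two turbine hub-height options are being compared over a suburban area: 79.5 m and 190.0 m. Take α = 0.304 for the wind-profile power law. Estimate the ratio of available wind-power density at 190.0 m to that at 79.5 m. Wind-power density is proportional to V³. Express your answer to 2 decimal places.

Speed ratio: V_B/V_A = (z_B/z_A)^α = (190.0/79.5)^0.304 = (2.3899)^0.304 = 1.30326
Power-density ratio: P_B/P_A = (V_B/V_A)³ = (1.30326)³ = 2.21355

2.21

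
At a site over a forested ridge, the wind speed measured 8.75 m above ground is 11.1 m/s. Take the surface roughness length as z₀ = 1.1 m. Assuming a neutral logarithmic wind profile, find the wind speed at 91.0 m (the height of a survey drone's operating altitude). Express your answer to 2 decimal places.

23.63 m/s

Log law: V(z) ∝ ln(z/z₀), so V₂/V₁ = ln(z₂/z₀) / ln(z₁/z₀).
ln(91.0/1.1) = 4.4155, ln(8.75/1.1) = 2.0737
V₂ = 11.1 × 4.4155/2.0737 = 11.1 × 2.1293 = 23.6348 m/s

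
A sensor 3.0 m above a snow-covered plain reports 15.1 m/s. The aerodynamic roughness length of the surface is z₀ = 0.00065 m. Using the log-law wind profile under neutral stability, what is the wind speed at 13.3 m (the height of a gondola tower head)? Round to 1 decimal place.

Log law: V(z) ∝ ln(z/z₀), so V₂/V₁ = ln(z₂/z₀) / ln(z₁/z₀).
ln(13.3/0.00065) = 9.9263, ln(3.0/0.00065) = 8.4372
V₂ = 15.1 × 9.9263/8.4372 = 15.1 × 1.1765 = 17.7651 m/s

17.8 m/s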